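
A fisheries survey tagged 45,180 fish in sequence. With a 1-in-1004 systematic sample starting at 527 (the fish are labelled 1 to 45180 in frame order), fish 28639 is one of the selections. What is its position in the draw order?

29

k = 1004
position = (28639 − 527)/1004 + 1 = 28112/1004 + 1 = 28 + 1 = 29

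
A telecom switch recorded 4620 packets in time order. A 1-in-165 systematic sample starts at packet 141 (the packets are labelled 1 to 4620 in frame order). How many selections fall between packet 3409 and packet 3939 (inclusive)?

k = 165
First selection ≥ 3409: 141 + ⌈(3409−141)/165⌉·165 = 141 + 20×165 = 3441
Last selection ≤ 3939: 141 + ⌊(3939−141)/165⌋·165 = 141 + 23×165 = 3936
Count = 23 − 20 + 1 = 4

4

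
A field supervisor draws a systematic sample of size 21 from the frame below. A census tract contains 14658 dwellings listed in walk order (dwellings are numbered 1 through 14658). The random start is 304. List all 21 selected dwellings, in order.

k = N/n = 14658/21 = 698
dwelling 1: 304
dwelling 2: 304 + 698 = 1002
dwelling 3: 1002 + 698 = 1700
dwelling 4: 1700 + 698 = 2398
dwelling 5: 2398 + 698 = 3096
dwelling 6: 3096 + 698 = 3794
dwelling 7: 3794 + 698 = 4492
dwelling 8: 4492 + 698 = 5190
dwelling 9: 5190 + 698 = 5888
dwelling 10: 5888 + 698 = 6586
dwelling 11: 6586 + 698 = 7284
dwelling 12: 7284 + 698 = 7982
dwelling 13: 7982 + 698 = 8680
dwelling 14: 8680 + 698 = 9378
dwelling 15: 9378 + 698 = 10076
dwelling 16: 10076 + 698 = 10774
dwelling 17: 10774 + 698 = 11472
dwelling 18: 11472 + 698 = 12170
dwelling 19: 12170 + 698 = 12868
dwelling 20: 12868 + 698 = 13566
dwelling 21: 13566 + 698 = 14264

304, 1002, 1700, 2398, 3096, 3794, 4492, 5190, 5888, 6586, 7284, 7982, 8680, 9378, 10076, 10774, 11472, 12170, 12868, 13566, 14264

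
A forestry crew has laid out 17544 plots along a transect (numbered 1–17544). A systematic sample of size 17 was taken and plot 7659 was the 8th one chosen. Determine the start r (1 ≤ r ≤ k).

k = 17544/17 = 1032
r = 7659 − (8−1)×1032 = 7659 − 7224 = 435

435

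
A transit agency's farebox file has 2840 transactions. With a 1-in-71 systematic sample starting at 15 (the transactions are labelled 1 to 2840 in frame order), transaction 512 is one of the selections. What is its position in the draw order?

8

k = 71
position = (512 − 15)/71 + 1 = 497/71 + 1 = 7 + 1 = 8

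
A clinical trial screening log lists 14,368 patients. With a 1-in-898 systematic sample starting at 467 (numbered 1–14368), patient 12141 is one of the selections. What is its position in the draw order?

14

k = 898
position = (12141 − 467)/898 + 1 = 11674/898 + 1 = 13 + 1 = 14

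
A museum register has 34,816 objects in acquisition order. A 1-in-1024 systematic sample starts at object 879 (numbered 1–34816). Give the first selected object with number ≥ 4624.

4975

k = 1024
Steps past start: ⌈(4624 − 879)/1024⌉ = ⌈3745/1024⌉ = 4
Selected object: 879 + 4×1024 = 4975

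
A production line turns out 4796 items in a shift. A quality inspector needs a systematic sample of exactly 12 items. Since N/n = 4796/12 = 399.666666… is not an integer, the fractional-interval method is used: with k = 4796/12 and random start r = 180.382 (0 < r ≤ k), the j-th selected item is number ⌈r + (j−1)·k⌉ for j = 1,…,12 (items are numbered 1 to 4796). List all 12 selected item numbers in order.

j=1: r + 0k = 180.382 → ⌈·⌉ = 181
j=2: r + 1k = 580.048666… → ⌈·⌉ = 581
j=3: r + 2k = 979.715333… → ⌈·⌉ = 980
j=4: r + 3k = 1379.382 → ⌈·⌉ = 1380
j=5: r + 4k = 1779.048666… → ⌈·⌉ = 1780
j=6: r + 5k = 2178.715333… → ⌈·⌉ = 2179
j=7: r + 6k = 2578.382 → ⌈·⌉ = 2579
j=8: r + 7k = 2978.048666… → ⌈·⌉ = 2979
j=9: r + 8k = 3377.715333… → ⌈·⌉ = 3378
j=10: r + 9k = 3777.382 → ⌈·⌉ = 3778
j=11: r + 10k = 4177.048666… → ⌈·⌉ = 4178
j=12: r + 11k = 4576.715333… → ⌈·⌉ = 4577

181, 581, 980, 1380, 1780, 2179, 2579, 2979, 3378, 3778, 4178, 4577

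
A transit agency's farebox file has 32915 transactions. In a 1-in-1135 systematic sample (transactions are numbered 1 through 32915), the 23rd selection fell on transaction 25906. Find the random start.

k = 1135
r = 25906 − (23−1)×1135 = 25906 − 24970 = 936

936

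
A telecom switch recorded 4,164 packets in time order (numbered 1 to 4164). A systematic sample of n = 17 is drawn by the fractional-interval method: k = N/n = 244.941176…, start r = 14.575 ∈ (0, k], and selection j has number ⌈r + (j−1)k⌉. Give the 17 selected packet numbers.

j=1: r + 0k = 14.575 → ⌈·⌉ = 15
j=2: r + 1k = 259.516176… → ⌈·⌉ = 260
j=3: r + 2k = 504.457352… → ⌈·⌉ = 505
j=4: r + 3k = 749.398529… → ⌈·⌉ = 750
j=5: r + 4k = 994.339705… → ⌈·⌉ = 995
j=6: r + 5k = 1239.280882… → ⌈·⌉ = 1240
j=7: r + 6k = 1484.222058… → ⌈·⌉ = 1485
j=8: r + 7k = 1729.163235… → ⌈·⌉ = 1730
j=9: r + 8k = 1974.104411… → ⌈·⌉ = 1975
j=10: r + 9k = 2219.045588… → ⌈·⌉ = 2220
j=11: r + 10k = 2463.986764… → ⌈·⌉ = 2464
j=12: r + 11k = 2708.927941… → ⌈·⌉ = 2709
j=13: r + 12k = 2953.869117… → ⌈·⌉ = 2954
j=14: r + 13k = 3198.810294… → ⌈·⌉ = 3199
j=15: r + 14k = 3443.751470… → ⌈·⌉ = 3444
j=16: r + 15k = 3688.692647… → ⌈·⌉ = 3689
j=17: r + 16k = 3933.633823… → ⌈·⌉ = 3934

15, 260, 505, 750, 995, 1240, 1485, 1730, 1975, 2220, 2464, 2709, 2954, 3199, 3444, 3689, 3934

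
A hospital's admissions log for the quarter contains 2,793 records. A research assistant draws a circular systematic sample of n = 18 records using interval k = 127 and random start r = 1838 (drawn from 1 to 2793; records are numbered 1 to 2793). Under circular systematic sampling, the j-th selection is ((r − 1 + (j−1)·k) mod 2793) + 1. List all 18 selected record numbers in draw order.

1838, 1965, 2092, 2219, 2346, 2473, 2600, 2727, 61, 188, 315, 442, 569, 696, 823, 950, 1077, 1204

Selection 1: 1838
Selection 2: 1838 + 127 = 1965
Selection 3: 1965 + 127 = 2092
Selection 4: 2092 + 127 = 2219
Selection 5: 2219 + 127 = 2346
Selection 6: 2346 + 127 = 2473
Selection 7: 2473 + 127 = 2600
Selection 8: 2600 + 127 = 2727
Selection 9: 2727 + 127 = 2854 → 2854 − 2793 = 61
Selection 10: 61 + 127 = 188
Selection 11: 188 + 127 = 315
Selection 12: 315 + 127 = 442
Selection 13: 442 + 127 = 569
Selection 14: 569 + 127 = 696
Selection 15: 696 + 127 = 823
Selection 16: 823 + 127 = 950
Selection 17: 950 + 127 = 1077
Selection 18: 1077 + 127 = 1204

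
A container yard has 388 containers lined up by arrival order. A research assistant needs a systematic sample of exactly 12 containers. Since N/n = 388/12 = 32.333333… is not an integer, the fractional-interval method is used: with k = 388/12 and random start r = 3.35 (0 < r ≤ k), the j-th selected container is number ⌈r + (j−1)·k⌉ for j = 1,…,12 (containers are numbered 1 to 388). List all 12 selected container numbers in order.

4, 36, 69, 101, 133, 166, 198, 230, 263, 295, 327, 360

j=1: r + 0k = 3.35 → ⌈·⌉ = 4
j=2: r + 1k = 35.683333… → ⌈·⌉ = 36
j=3: r + 2k = 68.016666… → ⌈·⌉ = 69
j=4: r + 3k = 100.35 → ⌈·⌉ = 101
j=5: r + 4k = 132.683333… → ⌈·⌉ = 133
j=6: r + 5k = 165.016666… → ⌈·⌉ = 166
j=7: r + 6k = 197.35 → ⌈·⌉ = 198
j=8: r + 7k = 229.683333… → ⌈·⌉ = 230
j=9: r + 8k = 262.016666… → ⌈·⌉ = 263
j=10: r + 9k = 294.35 → ⌈·⌉ = 295
j=11: r + 10k = 326.683333… → ⌈·⌉ = 327
j=12: r + 11k = 359.016666… → ⌈·⌉ = 360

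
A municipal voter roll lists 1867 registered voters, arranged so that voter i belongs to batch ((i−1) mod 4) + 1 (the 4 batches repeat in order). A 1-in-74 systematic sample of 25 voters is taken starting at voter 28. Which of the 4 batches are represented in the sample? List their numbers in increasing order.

2, 4

Consecutive selections differ by k = 74, so their batch numbers differ by 74 mod 4 = 2.
gcd(74, 4) = 2, so the sample visits 4/2 = 2 distinct residues mod 4.
Start 28 is batch 4; the batches hit are 2, 4.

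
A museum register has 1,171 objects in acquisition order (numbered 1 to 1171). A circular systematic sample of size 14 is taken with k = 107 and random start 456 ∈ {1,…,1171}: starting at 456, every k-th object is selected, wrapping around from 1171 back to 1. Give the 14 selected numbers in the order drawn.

456, 563, 670, 777, 884, 991, 1098, 34, 141, 248, 355, 462, 569, 676

Selection 1: 456
Selection 2: 456 + 107 = 563
Selection 3: 563 + 107 = 670
Selection 4: 670 + 107 = 777
Selection 5: 777 + 107 = 884
Selection 6: 884 + 107 = 991
Selection 7: 991 + 107 = 1098
Selection 8: 1098 + 107 = 1205 → 1205 − 1171 = 34
Selection 9: 34 + 107 = 141
Selection 10: 141 + 107 = 248
Selection 11: 248 + 107 = 355
Selection 12: 355 + 107 = 462
Selection 13: 462 + 107 = 569
Selection 14: 569 + 107 = 676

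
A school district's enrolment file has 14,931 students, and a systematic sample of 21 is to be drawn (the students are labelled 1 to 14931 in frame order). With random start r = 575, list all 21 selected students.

k = N/n = 14931/21 = 711
student 1: 575
student 2: 575 + 711 = 1286
student 3: 1286 + 711 = 1997
student 4: 1997 + 711 = 2708
student 5: 2708 + 711 = 3419
student 6: 3419 + 711 = 4130
student 7: 4130 + 711 = 4841
student 8: 4841 + 711 = 5552
student 9: 5552 + 711 = 6263
student 10: 6263 + 711 = 6974
student 11: 6974 + 711 = 7685
student 12: 7685 + 711 = 8396
student 13: 8396 + 711 = 9107
student 14: 9107 + 711 = 9818
student 15: 9818 + 711 = 10529
student 16: 10529 + 711 = 11240
student 17: 11240 + 711 = 11951
student 18: 11951 + 711 = 12662
student 19: 12662 + 711 = 13373
student 20: 13373 + 711 = 14084
student 21: 14084 + 711 = 14795

575, 1286, 1997, 2708, 3419, 4130, 4841, 5552, 6263, 6974, 7685, 8396, 9107, 9818, 10529, 11240, 11951, 12662, 13373, 14084, 14795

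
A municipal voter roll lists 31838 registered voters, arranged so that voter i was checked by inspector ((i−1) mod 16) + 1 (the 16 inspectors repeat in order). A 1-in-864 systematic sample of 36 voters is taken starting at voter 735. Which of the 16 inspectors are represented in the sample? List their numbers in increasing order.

Consecutive selections differ by k = 864, so their inspector numbers differ by 864 mod 16 = 0.
gcd(864, 16) = 16, so the sample visits 16/16 = 1 distinct residues mod 16.
Start 735 is inspector 15; the inspectors hit are 15.

15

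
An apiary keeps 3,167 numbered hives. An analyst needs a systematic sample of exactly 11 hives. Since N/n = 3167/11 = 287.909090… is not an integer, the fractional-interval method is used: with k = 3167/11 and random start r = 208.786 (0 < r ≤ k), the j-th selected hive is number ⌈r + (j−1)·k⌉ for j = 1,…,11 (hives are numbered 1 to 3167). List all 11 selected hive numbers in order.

209, 497, 785, 1073, 1361, 1649, 1937, 2225, 2513, 2800, 3088

j=1: r + 0k = 208.786 → ⌈·⌉ = 209
j=2: r + 1k = 496.695090… → ⌈·⌉ = 497
j=3: r + 2k = 784.604181… → ⌈·⌉ = 785
j=4: r + 3k = 1072.513272… → ⌈·⌉ = 1073
j=5: r + 4k = 1360.422363… → ⌈·⌉ = 1361
j=6: r + 5k = 1648.331454… → ⌈·⌉ = 1649
j=7: r + 6k = 1936.240545… → ⌈·⌉ = 1937
j=8: r + 7k = 2224.149636… → ⌈·⌉ = 2225
j=9: r + 8k = 2512.058727… → ⌈·⌉ = 2513
j=10: r + 9k = 2799.967818… → ⌈·⌉ = 2800
j=11: r + 10k = 3087.876909… → ⌈·⌉ = 3088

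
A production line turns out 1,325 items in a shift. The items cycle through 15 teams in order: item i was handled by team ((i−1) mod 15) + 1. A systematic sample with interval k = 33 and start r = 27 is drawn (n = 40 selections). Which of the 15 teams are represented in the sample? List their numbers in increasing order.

3, 6, 9, 12, 15

Consecutive selections differ by k = 33, so their team numbers differ by 33 mod 15 = 3.
gcd(33, 15) = 3, so the sample visits 15/3 = 5 distinct residues mod 15.
Start 27 is team 12; the teams hit are 3, 6, 9, 12, 15.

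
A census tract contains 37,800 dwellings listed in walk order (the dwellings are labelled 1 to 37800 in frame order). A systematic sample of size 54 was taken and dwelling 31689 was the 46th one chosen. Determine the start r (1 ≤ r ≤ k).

189

k = 37800/54 = 700
r = 31689 − (46−1)×700 = 31689 − 31500 = 189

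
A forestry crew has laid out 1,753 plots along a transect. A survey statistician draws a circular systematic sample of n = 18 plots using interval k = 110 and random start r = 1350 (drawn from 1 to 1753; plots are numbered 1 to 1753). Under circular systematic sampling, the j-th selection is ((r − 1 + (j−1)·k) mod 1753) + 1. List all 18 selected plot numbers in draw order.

1350, 1460, 1570, 1680, 37, 147, 257, 367, 477, 587, 697, 807, 917, 1027, 1137, 1247, 1357, 1467

Selection 1: 1350
Selection 2: 1350 + 110 = 1460
Selection 3: 1460 + 110 = 1570
Selection 4: 1570 + 110 = 1680
Selection 5: 1680 + 110 = 1790 → 1790 − 1753 = 37
Selection 6: 37 + 110 = 147
Selection 7: 147 + 110 = 257
Selection 8: 257 + 110 = 367
Selection 9: 367 + 110 = 477
Selection 10: 477 + 110 = 587
Selection 11: 587 + 110 = 697
Selection 12: 697 + 110 = 807
Selection 13: 807 + 110 = 917
Selection 14: 917 + 110 = 1027
Selection 15: 1027 + 110 = 1137
Selection 16: 1137 + 110 = 1247
Selection 17: 1247 + 110 = 1357
Selection 18: 1357 + 110 = 1467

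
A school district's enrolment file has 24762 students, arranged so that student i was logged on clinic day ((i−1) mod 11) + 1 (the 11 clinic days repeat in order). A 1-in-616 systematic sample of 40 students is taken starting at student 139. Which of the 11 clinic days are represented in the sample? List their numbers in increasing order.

Consecutive selections differ by k = 616, so their clinic day numbers differ by 616 mod 11 = 0.
gcd(616, 11) = 11, so the sample visits 11/11 = 1 distinct residues mod 11.
Start 139 is clinic day 7; the clinic days hit are 7.

7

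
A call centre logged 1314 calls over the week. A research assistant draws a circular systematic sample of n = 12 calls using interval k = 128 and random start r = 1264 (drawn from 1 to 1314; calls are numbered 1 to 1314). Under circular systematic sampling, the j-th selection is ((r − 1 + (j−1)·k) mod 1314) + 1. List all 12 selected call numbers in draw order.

Selection 1: 1264
Selection 2: 1264 + 128 = 1392 → 1392 − 1314 = 78
Selection 3: 78 + 128 = 206
Selection 4: 206 + 128 = 334
Selection 5: 334 + 128 = 462
Selection 6: 462 + 128 = 590
Selection 7: 590 + 128 = 718
Selection 8: 718 + 128 = 846
Selection 9: 846 + 128 = 974
Selection 10: 974 + 128 = 1102
Selection 11: 1102 + 128 = 1230
Selection 12: 1230 + 128 = 1358 → 1358 − 1314 = 44

1264, 78, 206, 334, 462, 590, 718, 846, 974, 1102, 1230, 44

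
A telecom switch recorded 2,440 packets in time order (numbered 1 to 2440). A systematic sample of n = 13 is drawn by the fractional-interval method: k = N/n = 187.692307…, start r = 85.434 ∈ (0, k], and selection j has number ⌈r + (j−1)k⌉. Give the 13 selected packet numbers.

86, 274, 461, 649, 837, 1024, 1212, 1400, 1587, 1775, 1963, 2151, 2338

j=1: r + 0k = 85.434 → ⌈·⌉ = 86
j=2: r + 1k = 273.126307… → ⌈·⌉ = 274
j=3: r + 2k = 460.818615… → ⌈·⌉ = 461
j=4: r + 3k = 648.510923… → ⌈·⌉ = 649
j=5: r + 4k = 836.203230… → ⌈·⌉ = 837
j=6: r + 5k = 1023.895538… → ⌈·⌉ = 1024
j=7: r + 6k = 1211.587846… → ⌈·⌉ = 1212
j=8: r + 7k = 1399.280153… → ⌈·⌉ = 1400
j=9: r + 8k = 1586.972461… → ⌈·⌉ = 1587
j=10: r + 9k = 1774.664769… → ⌈·⌉ = 1775
j=11: r + 10k = 1962.357076… → ⌈·⌉ = 1963
j=12: r + 11k = 2150.049384… → ⌈·⌉ = 2151
j=13: r + 12k = 2337.741692… → ⌈·⌉ = 2338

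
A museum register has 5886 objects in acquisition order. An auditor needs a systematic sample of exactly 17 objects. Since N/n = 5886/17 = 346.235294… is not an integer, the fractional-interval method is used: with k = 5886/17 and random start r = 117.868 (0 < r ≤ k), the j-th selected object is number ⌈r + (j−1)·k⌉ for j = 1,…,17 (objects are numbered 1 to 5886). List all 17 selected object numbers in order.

j=1: r + 0k = 117.868 → ⌈·⌉ = 118
j=2: r + 1k = 464.103294… → ⌈·⌉ = 465
j=3: r + 2k = 810.338588… → ⌈·⌉ = 811
j=4: r + 3k = 1156.573882… → ⌈·⌉ = 1157
j=5: r + 4k = 1502.809176… → ⌈·⌉ = 1503
j=6: r + 5k = 1849.044470… → ⌈·⌉ = 1850
j=7: r + 6k = 2195.279764… → ⌈·⌉ = 2196
j=8: r + 7k = 2541.515058… → ⌈·⌉ = 2542
j=9: r + 8k = 2887.750352… → ⌈·⌉ = 2888
j=10: r + 9k = 3233.985647… → ⌈·⌉ = 3234
j=11: r + 10k = 3580.220941… → ⌈·⌉ = 3581
j=12: r + 11k = 3926.456235… → ⌈·⌉ = 3927
j=13: r + 12k = 4272.691529… → ⌈·⌉ = 4273
j=14: r + 13k = 4618.926823… → ⌈·⌉ = 4619
j=15: r + 14k = 4965.162117… → ⌈·⌉ = 4966
j=16: r + 15k = 5311.397411… → ⌈·⌉ = 5312
j=17: r + 16k = 5657.632705… → ⌈·⌉ = 5658

118, 465, 811, 1157, 1503, 1850, 2196, 2542, 2888, 3234, 3581, 3927, 4273, 4619, 4966, 5312, 5658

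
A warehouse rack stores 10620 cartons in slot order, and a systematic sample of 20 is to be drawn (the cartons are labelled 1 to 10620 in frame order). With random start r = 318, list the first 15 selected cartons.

318, 849, 1380, 1911, 2442, 2973, 3504, 4035, 4566, 5097, 5628, 6159, 6690, 7221, 7752

k = N/n = 10620/20 = 531
carton 1: 318
carton 2: 318 + 531 = 849
carton 3: 849 + 531 = 1380
carton 4: 1380 + 531 = 1911
carton 5: 1911 + 531 = 2442
carton 6: 2442 + 531 = 2973
carton 7: 2973 + 531 = 3504
carton 8: 3504 + 531 = 4035
carton 9: 4035 + 531 = 4566
carton 10: 4566 + 531 = 5097
carton 11: 5097 + 531 = 5628
carton 12: 5628 + 531 = 6159
carton 13: 6159 + 531 = 6690
carton 14: 6690 + 531 = 7221
carton 15: 7221 + 531 = 7752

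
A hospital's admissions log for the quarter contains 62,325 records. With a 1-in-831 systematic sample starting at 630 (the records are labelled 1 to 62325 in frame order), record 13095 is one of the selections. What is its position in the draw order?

16

k = 831
position = (13095 − 630)/831 + 1 = 12465/831 + 1 = 15 + 1 = 16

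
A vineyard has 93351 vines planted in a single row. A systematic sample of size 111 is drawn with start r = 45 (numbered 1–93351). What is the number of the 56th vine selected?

k = 93351/111 = 841
56th selection = r + (56−1)·k = 45 + 55×841 = 45 + 46255 = 46300

46300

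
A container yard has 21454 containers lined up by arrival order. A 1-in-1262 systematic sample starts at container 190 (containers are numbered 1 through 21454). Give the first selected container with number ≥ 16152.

16596

k = 1262
Steps past start: ⌈(16152 − 190)/1262⌉ = ⌈15962/1262⌉ = 13
Selected container: 190 + 13×1262 = 16596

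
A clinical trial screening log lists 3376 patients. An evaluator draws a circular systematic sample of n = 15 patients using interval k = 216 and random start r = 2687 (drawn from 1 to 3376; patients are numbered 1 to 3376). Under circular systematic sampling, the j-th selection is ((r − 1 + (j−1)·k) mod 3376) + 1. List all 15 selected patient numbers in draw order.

2687, 2903, 3119, 3335, 175, 391, 607, 823, 1039, 1255, 1471, 1687, 1903, 2119, 2335

Selection 1: 2687
Selection 2: 2687 + 216 = 2903
Selection 3: 2903 + 216 = 3119
Selection 4: 3119 + 216 = 3335
Selection 5: 3335 + 216 = 3551 → 3551 − 3376 = 175
Selection 6: 175 + 216 = 391
Selection 7: 391 + 216 = 607
Selection 8: 607 + 216 = 823
Selection 9: 823 + 216 = 1039
Selection 10: 1039 + 216 = 1255
Selection 11: 1255 + 216 = 1471
Selection 12: 1471 + 216 = 1687
Selection 13: 1687 + 216 = 1903
Selection 14: 1903 + 216 = 2119
Selection 15: 2119 + 216 = 2335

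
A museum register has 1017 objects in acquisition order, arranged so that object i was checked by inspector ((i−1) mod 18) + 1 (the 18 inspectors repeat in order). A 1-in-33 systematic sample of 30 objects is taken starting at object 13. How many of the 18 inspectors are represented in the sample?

Consecutive selections differ by k = 33, so their inspector numbers differ by 33 mod 18 = 15.
gcd(33, 18) = 3, so the sample visits 18/3 = 6 distinct residues mod 18.
Start 13 is inspector 13; the inspectors hit are 1, 4, 7, 10, 13, 16.

6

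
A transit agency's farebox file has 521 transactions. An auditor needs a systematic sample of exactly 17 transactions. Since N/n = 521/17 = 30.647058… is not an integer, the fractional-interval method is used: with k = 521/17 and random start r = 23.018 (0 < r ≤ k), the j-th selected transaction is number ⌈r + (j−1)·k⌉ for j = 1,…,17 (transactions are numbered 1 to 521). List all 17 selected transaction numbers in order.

j=1: r + 0k = 23.018 → ⌈·⌉ = 24
j=2: r + 1k = 53.665058… → ⌈·⌉ = 54
j=3: r + 2k = 84.312117… → ⌈·⌉ = 85
j=4: r + 3k = 114.959176… → ⌈·⌉ = 115
j=5: r + 4k = 145.606235… → ⌈·⌉ = 146
j=6: r + 5k = 176.253294… → ⌈·⌉ = 177
j=7: r + 6k = 206.900352… → ⌈·⌉ = 207
j=8: r + 7k = 237.547411… → ⌈·⌉ = 238
j=9: r + 8k = 268.194470… → ⌈·⌉ = 269
j=10: r + 9k = 298.841529… → ⌈·⌉ = 299
j=11: r + 10k = 329.488588… → ⌈·⌉ = 330
j=12: r + 11k = 360.135647… → ⌈·⌉ = 361
j=13: r + 12k = 390.782705… → ⌈·⌉ = 391
j=14: r + 13k = 421.429764… → ⌈·⌉ = 422
j=15: r + 14k = 452.076823… → ⌈·⌉ = 453
j=16: r + 15k = 482.723882… → ⌈·⌉ = 483
j=17: r + 16k = 513.370941… → ⌈·⌉ = 514

24, 54, 85, 115, 146, 177, 207, 238, 269, 299, 330, 361, 391, 422, 453, 483, 514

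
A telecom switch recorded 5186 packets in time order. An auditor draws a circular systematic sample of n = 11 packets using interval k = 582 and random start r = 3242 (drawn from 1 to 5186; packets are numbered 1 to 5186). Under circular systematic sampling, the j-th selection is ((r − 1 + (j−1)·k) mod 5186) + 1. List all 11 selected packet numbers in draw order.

3242, 3824, 4406, 4988, 384, 966, 1548, 2130, 2712, 3294, 3876

Selection 1: 3242
Selection 2: 3242 + 582 = 3824
Selection 3: 3824 + 582 = 4406
Selection 4: 4406 + 582 = 4988
Selection 5: 4988 + 582 = 5570 → 5570 − 5186 = 384
Selection 6: 384 + 582 = 966
Selection 7: 966 + 582 = 1548
Selection 8: 1548 + 582 = 2130
Selection 9: 2130 + 582 = 2712
Selection 10: 2712 + 582 = 3294
Selection 11: 3294 + 582 = 3876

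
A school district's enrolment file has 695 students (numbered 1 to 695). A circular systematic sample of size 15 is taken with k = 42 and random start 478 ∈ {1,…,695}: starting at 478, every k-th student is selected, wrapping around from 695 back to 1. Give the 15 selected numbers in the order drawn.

Selection 1: 478
Selection 2: 478 + 42 = 520
Selection 3: 520 + 42 = 562
Selection 4: 562 + 42 = 604
Selection 5: 604 + 42 = 646
Selection 6: 646 + 42 = 688
Selection 7: 688 + 42 = 730 → 730 − 695 = 35
Selection 8: 35 + 42 = 77
Selection 9: 77 + 42 = 119
Selection 10: 119 + 42 = 161
Selection 11: 161 + 42 = 203
Selection 12: 203 + 42 = 245
Selection 13: 245 + 42 = 287
Selection 14: 287 + 42 = 329
Selection 15: 329 + 42 = 371

478, 520, 562, 604, 646, 688, 35, 77, 119, 161, 203, 245, 287, 329, 371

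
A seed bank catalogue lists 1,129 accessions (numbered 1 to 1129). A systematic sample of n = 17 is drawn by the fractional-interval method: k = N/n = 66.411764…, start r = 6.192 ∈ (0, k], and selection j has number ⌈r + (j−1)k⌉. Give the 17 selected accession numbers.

j=1: r + 0k = 6.192 → ⌈·⌉ = 7
j=2: r + 1k = 72.603764… → ⌈·⌉ = 73
j=3: r + 2k = 139.015529… → ⌈·⌉ = 140
j=4: r + 3k = 205.427294… → ⌈·⌉ = 206
j=5: r + 4k = 271.839058… → ⌈·⌉ = 272
j=6: r + 5k = 338.250823… → ⌈·⌉ = 339
j=7: r + 6k = 404.662588… → ⌈·⌉ = 405
j=8: r + 7k = 471.074352… → ⌈·⌉ = 472
j=9: r + 8k = 537.486117… → ⌈·⌉ = 538
j=10: r + 9k = 603.897882… → ⌈·⌉ = 604
j=11: r + 10k = 670.309647… → ⌈·⌉ = 671
j=12: r + 11k = 736.721411… → ⌈·⌉ = 737
j=13: r + 12k = 803.133176… → ⌈·⌉ = 804
j=14: r + 13k = 869.544941… → ⌈·⌉ = 870
j=15: r + 14k = 935.956705… → ⌈·⌉ = 936
j=16: r + 15k = 1002.368470… → ⌈·⌉ = 1003
j=17: r + 16k = 1068.780235… → ⌈·⌉ = 1069

7, 73, 140, 206, 272, 339, 405, 472, 538, 604, 671, 737, 804, 870, 936, 1003, 1069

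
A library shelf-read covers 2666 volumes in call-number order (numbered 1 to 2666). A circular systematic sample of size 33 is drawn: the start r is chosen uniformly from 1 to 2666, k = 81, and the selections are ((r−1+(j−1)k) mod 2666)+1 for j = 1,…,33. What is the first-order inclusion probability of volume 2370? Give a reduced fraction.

33/2666

For each position j, as r ranges over 1…2666 the j-th selection hits every volume exactly once, so volume 2370 is selected for exactly 33 of the 2666 starts.
Inclusion probability = 33/2666.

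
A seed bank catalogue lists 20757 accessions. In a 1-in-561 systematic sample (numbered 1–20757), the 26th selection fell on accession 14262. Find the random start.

237

k = 561
r = 14262 − (26−1)×561 = 14262 − 14025 = 237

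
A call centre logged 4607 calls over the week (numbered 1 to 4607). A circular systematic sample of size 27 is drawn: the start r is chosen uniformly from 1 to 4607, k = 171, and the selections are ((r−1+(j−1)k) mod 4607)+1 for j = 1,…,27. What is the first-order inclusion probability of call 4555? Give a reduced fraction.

For each position j, as r ranges over 1…4607 the j-th selection hits every call exactly once, so call 4555 is selected for exactly 27 of the 4607 starts.
Inclusion probability = 27/4607.

27/4607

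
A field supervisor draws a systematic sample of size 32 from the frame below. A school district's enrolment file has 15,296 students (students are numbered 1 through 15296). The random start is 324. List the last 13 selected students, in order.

k = N/n = 15296/32 = 478
20th selection = 324 + 19×478 = 9406
21st: 9406 + 478 = 9884
22nd: 9884 + 478 = 10362
23rd: 10362 + 478 = 10840
24th: 10840 + 478 = 11318
25th: 11318 + 478 = 11796
26th: 11796 + 478 = 12274
27th: 12274 + 478 = 12752
28th: 12752 + 478 = 13230
29th: 13230 + 478 = 13708
30th: 13708 + 478 = 14186
31st: 14186 + 478 = 14664
32nd: 14664 + 478 = 15142

9406, 9884, 10362, 10840, 11318, 11796, 12274, 12752, 13230, 13708, 14186, 14664, 15142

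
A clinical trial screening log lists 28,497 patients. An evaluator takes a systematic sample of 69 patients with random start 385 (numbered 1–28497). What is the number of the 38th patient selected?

15666

k = 28497/69 = 413
38th selection = r + (38−1)·k = 385 + 37×413 = 385 + 15281 = 15666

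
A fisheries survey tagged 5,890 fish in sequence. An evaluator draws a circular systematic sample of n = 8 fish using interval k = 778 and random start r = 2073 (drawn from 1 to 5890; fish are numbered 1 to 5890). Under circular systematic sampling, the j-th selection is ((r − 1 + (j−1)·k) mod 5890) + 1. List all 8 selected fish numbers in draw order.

2073, 2851, 3629, 4407, 5185, 73, 851, 1629

Selection 1: 2073
Selection 2: 2073 + 778 = 2851
Selection 3: 2851 + 778 = 3629
Selection 4: 3629 + 778 = 4407
Selection 5: 4407 + 778 = 5185
Selection 6: 5185 + 778 = 5963 → 5963 − 5890 = 73
Selection 7: 73 + 778 = 851
Selection 8: 851 + 778 = 1629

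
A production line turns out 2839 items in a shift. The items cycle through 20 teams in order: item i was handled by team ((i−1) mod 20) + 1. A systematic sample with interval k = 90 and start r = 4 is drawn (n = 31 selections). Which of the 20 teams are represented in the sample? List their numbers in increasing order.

4, 14

Consecutive selections differ by k = 90, so their team numbers differ by 90 mod 20 = 10.
gcd(90, 20) = 10, so the sample visits 20/10 = 2 distinct residues mod 20.
Start 4 is team 4; the teams hit are 4, 14.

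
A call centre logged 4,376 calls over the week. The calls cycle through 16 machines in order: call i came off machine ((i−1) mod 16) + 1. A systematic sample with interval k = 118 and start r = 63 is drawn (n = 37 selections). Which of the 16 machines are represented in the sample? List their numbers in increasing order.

Consecutive selections differ by k = 118, so their machine numbers differ by 118 mod 16 = 6.
gcd(118, 16) = 2, so the sample visits 16/2 = 8 distinct residues mod 16.
Start 63 is machine 15; the machines hit are 1, 3, 5, 7, 9, 11, 13, 15.

1, 3, 5, 7, 9, 11, 13, 15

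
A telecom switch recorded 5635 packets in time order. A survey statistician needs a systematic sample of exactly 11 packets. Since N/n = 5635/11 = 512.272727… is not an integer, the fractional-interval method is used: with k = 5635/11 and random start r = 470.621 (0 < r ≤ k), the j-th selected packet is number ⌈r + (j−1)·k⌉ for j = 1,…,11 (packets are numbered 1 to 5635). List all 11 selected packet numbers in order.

471, 983, 1496, 2008, 2520, 3032, 3545, 4057, 4569, 5082, 5594

j=1: r + 0k = 470.621 → ⌈·⌉ = 471
j=2: r + 1k = 982.893727… → ⌈·⌉ = 983
j=3: r + 2k = 1495.166454… → ⌈·⌉ = 1496
j=4: r + 3k = 2007.439181… → ⌈·⌉ = 2008
j=5: r + 4k = 2519.711909… → ⌈·⌉ = 2520
j=6: r + 5k = 3031.984636… → ⌈·⌉ = 3032
j=7: r + 6k = 3544.257363… → ⌈·⌉ = 3545
j=8: r + 7k = 4056.530090… → ⌈·⌉ = 4057
j=9: r + 8k = 4568.802818… → ⌈·⌉ = 4569
j=10: r + 9k = 5081.075545… → ⌈·⌉ = 5082
j=11: r + 10k = 5593.348272… → ⌈·⌉ = 5594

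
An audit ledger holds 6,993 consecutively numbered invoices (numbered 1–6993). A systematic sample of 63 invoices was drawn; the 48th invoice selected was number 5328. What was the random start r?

k = 6993/63 = 111
r = 5328 − (48−1)×111 = 5328 − 5217 = 111

111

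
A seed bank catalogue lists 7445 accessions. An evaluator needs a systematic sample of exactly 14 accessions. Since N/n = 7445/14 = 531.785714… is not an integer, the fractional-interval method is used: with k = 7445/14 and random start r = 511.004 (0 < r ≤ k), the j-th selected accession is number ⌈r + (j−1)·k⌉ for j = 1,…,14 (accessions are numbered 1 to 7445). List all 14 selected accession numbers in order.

j=1: r + 0k = 511.004 → ⌈·⌉ = 512
j=2: r + 1k = 1042.789714… → ⌈·⌉ = 1043
j=3: r + 2k = 1574.575428… → ⌈·⌉ = 1575
j=4: r + 3k = 2106.361142… → ⌈·⌉ = 2107
j=5: r + 4k = 2638.146857… → ⌈·⌉ = 2639
j=6: r + 5k = 3169.932571… → ⌈·⌉ = 3170
j=7: r + 6k = 3701.718285… → ⌈·⌉ = 3702
j=8: r + 7k = 4233.504 → ⌈·⌉ = 4234
j=9: r + 8k = 4765.289714… → ⌈·⌉ = 4766
j=10: r + 9k = 5297.075428… → ⌈·⌉ = 5298
j=11: r + 10k = 5828.861142… → ⌈·⌉ = 5829
j=12: r + 11k = 6360.646857… → ⌈·⌉ = 6361
j=13: r + 12k = 6892.432571… → ⌈·⌉ = 6893
j=14: r + 13k = 7424.218285… → ⌈·⌉ = 7425

512, 1043, 1575, 2107, 2639, 3170, 3702, 4234, 4766, 5298, 5829, 6361, 6893, 7425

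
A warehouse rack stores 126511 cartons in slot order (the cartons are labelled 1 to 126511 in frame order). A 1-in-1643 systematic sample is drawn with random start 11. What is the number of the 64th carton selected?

103520

k = 1643
64th selection = r + (64−1)·k = 11 + 63×1643 = 11 + 103509 = 103520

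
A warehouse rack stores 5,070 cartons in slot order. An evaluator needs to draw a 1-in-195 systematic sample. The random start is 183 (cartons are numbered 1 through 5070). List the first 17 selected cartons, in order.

183, 378, 573, 768, 963, 1158, 1353, 1548, 1743, 1938, 2133, 2328, 2523, 2718, 2913, 3108, 3303

carton 1: 183
carton 2: 183 + 195 = 378
carton 3: 378 + 195 = 573
carton 4: 573 + 195 = 768
carton 5: 768 + 195 = 963
carton 6: 963 + 195 = 1158
carton 7: 1158 + 195 = 1353
carton 8: 1353 + 195 = 1548
carton 9: 1548 + 195 = 1743
carton 10: 1743 + 195 = 1938
carton 11: 1938 + 195 = 2133
carton 12: 2133 + 195 = 2328
carton 13: 2328 + 195 = 2523
carton 14: 2523 + 195 = 2718
carton 15: 2718 + 195 = 2913
carton 16: 2913 + 195 = 3108
carton 17: 3108 + 195 = 3303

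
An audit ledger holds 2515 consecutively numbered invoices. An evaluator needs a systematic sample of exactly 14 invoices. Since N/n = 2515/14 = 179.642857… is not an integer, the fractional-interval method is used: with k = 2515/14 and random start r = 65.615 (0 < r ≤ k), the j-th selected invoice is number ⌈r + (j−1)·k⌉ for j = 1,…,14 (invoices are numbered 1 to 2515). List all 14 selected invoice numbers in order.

j=1: r + 0k = 65.615 → ⌈·⌉ = 66
j=2: r + 1k = 245.257857… → ⌈·⌉ = 246
j=3: r + 2k = 424.900714… → ⌈·⌉ = 425
j=4: r + 3k = 604.543571… → ⌈·⌉ = 605
j=5: r + 4k = 784.186428… → ⌈·⌉ = 785
j=6: r + 5k = 963.829285… → ⌈·⌉ = 964
j=7: r + 6k = 1143.472142… → ⌈·⌉ = 1144
j=8: r + 7k = 1323.115 → ⌈·⌉ = 1324
j=9: r + 8k = 1502.757857… → ⌈·⌉ = 1503
j=10: r + 9k = 1682.400714… → ⌈·⌉ = 1683
j=11: r + 10k = 1862.043571… → ⌈·⌉ = 1863
j=12: r + 11k = 2041.686428… → ⌈·⌉ = 2042
j=13: r + 12k = 2221.329285… → ⌈·⌉ = 2222
j=14: r + 13k = 2400.972142… → ⌈·⌉ = 2401

66, 246, 425, 605, 785, 964, 1144, 1324, 1503, 1683, 1863, 2042, 2222, 2401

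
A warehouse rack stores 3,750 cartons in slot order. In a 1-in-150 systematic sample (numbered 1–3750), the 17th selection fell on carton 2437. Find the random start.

k = 150
r = 2437 − (17−1)×150 = 2437 − 2400 = 37

37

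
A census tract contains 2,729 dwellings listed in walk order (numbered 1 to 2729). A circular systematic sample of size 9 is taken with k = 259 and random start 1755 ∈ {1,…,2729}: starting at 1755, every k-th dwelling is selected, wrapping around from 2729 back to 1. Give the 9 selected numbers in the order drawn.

Selection 1: 1755
Selection 2: 1755 + 259 = 2014
Selection 3: 2014 + 259 = 2273
Selection 4: 2273 + 259 = 2532
Selection 5: 2532 + 259 = 2791 → 2791 − 2729 = 62
Selection 6: 62 + 259 = 321
Selection 7: 321 + 259 = 580
Selection 8: 580 + 259 = 839
Selection 9: 839 + 259 = 1098

1755, 2014, 2273, 2532, 62, 321, 580, 839, 1098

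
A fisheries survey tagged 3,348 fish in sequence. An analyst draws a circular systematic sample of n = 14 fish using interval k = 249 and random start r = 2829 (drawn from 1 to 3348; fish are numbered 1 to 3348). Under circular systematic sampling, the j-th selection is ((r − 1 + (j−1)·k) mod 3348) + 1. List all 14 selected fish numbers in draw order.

2829, 3078, 3327, 228, 477, 726, 975, 1224, 1473, 1722, 1971, 2220, 2469, 2718

Selection 1: 2829
Selection 2: 2829 + 249 = 3078
Selection 3: 3078 + 249 = 3327
Selection 4: 3327 + 249 = 3576 → 3576 − 3348 = 228
Selection 5: 228 + 249 = 477
Selection 6: 477 + 249 = 726
Selection 7: 726 + 249 = 975
Selection 8: 975 + 249 = 1224
Selection 9: 1224 + 249 = 1473
Selection 10: 1473 + 249 = 1722
Selection 11: 1722 + 249 = 1971
Selection 12: 1971 + 249 = 2220
Selection 13: 2220 + 249 = 2469
Selection 14: 2469 + 249 = 2718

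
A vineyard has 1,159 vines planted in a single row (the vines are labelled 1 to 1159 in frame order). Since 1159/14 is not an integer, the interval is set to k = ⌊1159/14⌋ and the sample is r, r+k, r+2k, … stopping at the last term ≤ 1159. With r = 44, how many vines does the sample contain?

k = ⌊1159/14⌋ = 82
Achieved size = ⌊(1159 − 44)/82⌋ + 1 = ⌊1115/82⌋ + 1 = 13 + 1 = 14
(last selection: 44 + 13×82 = 1110 ≤ 1159; next would be 1192 > 1159)

14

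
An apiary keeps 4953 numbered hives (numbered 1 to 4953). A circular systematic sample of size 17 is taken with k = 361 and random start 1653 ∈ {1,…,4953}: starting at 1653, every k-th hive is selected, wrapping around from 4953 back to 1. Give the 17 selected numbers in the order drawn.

1653, 2014, 2375, 2736, 3097, 3458, 3819, 4180, 4541, 4902, 310, 671, 1032, 1393, 1754, 2115, 2476

Selection 1: 1653
Selection 2: 1653 + 361 = 2014
Selection 3: 2014 + 361 = 2375
Selection 4: 2375 + 361 = 2736
Selection 5: 2736 + 361 = 3097
Selection 6: 3097 + 361 = 3458
Selection 7: 3458 + 361 = 3819
Selection 8: 3819 + 361 = 4180
Selection 9: 4180 + 361 = 4541
Selection 10: 4541 + 361 = 4902
Selection 11: 4902 + 361 = 5263 → 5263 − 4953 = 310
Selection 12: 310 + 361 = 671
Selection 13: 671 + 361 = 1032
Selection 14: 1032 + 361 = 1393
Selection 15: 1393 + 361 = 1754
Selection 16: 1754 + 361 = 2115
Selection 17: 2115 + 361 = 2476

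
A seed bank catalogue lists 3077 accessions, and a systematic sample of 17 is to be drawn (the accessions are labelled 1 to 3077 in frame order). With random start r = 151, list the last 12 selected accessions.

k = N/n = 3077/17 = 181
6th selection = 151 + 5×181 = 1056
7th: 1056 + 181 = 1237
8th: 1237 + 181 = 1418
9th: 1418 + 181 = 1599
10th: 1599 + 181 = 1780
11th: 1780 + 181 = 1961
12th: 1961 + 181 = 2142
13th: 2142 + 181 = 2323
14th: 2323 + 181 = 2504
15th: 2504 + 181 = 2685
16th: 2685 + 181 = 2866
17th: 2866 + 181 = 3047

1056, 1237, 1418, 1599, 1780, 1961, 2142, 2323, 2504, 2685, 2866, 3047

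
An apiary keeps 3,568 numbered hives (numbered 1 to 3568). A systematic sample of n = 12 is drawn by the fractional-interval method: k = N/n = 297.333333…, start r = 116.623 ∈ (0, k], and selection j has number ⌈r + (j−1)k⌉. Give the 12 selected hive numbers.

j=1: r + 0k = 116.623 → ⌈·⌉ = 117
j=2: r + 1k = 413.956333… → ⌈·⌉ = 414
j=3: r + 2k = 711.289666… → ⌈·⌉ = 712
j=4: r + 3k = 1008.623 → ⌈·⌉ = 1009
j=5: r + 4k = 1305.956333… → ⌈·⌉ = 1306
j=6: r + 5k = 1603.289666… → ⌈·⌉ = 1604
j=7: r + 6k = 1900.623 → ⌈·⌉ = 1901
j=8: r + 7k = 2197.956333… → ⌈·⌉ = 2198
j=9: r + 8k = 2495.289666… → ⌈·⌉ = 2496
j=10: r + 9k = 2792.623 → ⌈·⌉ = 2793
j=11: r + 10k = 3089.956333… → ⌈·⌉ = 3090
j=12: r + 11k = 3387.289666… → ⌈·⌉ = 3388

117, 414, 712, 1009, 1306, 1604, 1901, 2198, 2496, 2793, 3090, 3388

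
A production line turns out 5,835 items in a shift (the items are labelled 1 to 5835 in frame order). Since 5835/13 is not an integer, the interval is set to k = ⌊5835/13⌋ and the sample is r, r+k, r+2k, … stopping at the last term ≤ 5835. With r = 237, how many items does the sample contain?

13

k = ⌊5835/13⌋ = 448
Achieved size = ⌊(5835 − 237)/448⌋ + 1 = ⌊5598/448⌋ + 1 = 12 + 1 = 13
(last selection: 237 + 12×448 = 5613 ≤ 5835; next would be 6061 > 5835)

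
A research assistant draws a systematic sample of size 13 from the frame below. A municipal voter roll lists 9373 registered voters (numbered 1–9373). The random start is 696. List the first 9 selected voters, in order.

696, 1417, 2138, 2859, 3580, 4301, 5022, 5743, 6464

k = N/n = 9373/13 = 721
voter 1: 696
voter 2: 696 + 721 = 1417
voter 3: 1417 + 721 = 2138
voter 4: 2138 + 721 = 2859
voter 5: 2859 + 721 = 3580
voter 6: 3580 + 721 = 4301
voter 7: 4301 + 721 = 5022
voter 8: 5022 + 721 = 5743
voter 9: 5743 + 721 = 6464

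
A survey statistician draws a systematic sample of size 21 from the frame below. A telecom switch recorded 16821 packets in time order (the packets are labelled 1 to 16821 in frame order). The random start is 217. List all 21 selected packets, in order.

217, 1018, 1819, 2620, 3421, 4222, 5023, 5824, 6625, 7426, 8227, 9028, 9829, 10630, 11431, 12232, 13033, 13834, 14635, 15436, 16237

k = N/n = 16821/21 = 801
packet 1: 217
packet 2: 217 + 801 = 1018
packet 3: 1018 + 801 = 1819
packet 4: 1819 + 801 = 2620
packet 5: 2620 + 801 = 3421
packet 6: 3421 + 801 = 4222
packet 7: 4222 + 801 = 5023
packet 8: 5023 + 801 = 5824
packet 9: 5824 + 801 = 6625
packet 10: 6625 + 801 = 7426
packet 11: 7426 + 801 = 8227
packet 12: 8227 + 801 = 9028
packet 13: 9028 + 801 = 9829
packet 14: 9829 + 801 = 10630
packet 15: 10630 + 801 = 11431
packet 16: 11431 + 801 = 12232
packet 17: 12232 + 801 = 13033
packet 18: 13033 + 801 = 13834
packet 19: 13834 + 801 = 14635
packet 20: 14635 + 801 = 15436
packet 21: 15436 + 801 = 16237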